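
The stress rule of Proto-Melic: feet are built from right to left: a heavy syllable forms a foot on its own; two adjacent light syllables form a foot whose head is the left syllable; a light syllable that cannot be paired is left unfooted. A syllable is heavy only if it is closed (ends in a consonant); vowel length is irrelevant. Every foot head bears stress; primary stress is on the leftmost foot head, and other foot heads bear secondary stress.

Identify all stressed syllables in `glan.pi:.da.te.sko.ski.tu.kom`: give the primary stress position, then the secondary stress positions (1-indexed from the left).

primary 1, secondary 2, 4, 6, 8

Weights: 1 glan H, 2 pi: L, 3 da L, 4 te L, 5 sko L, 6 ski L, 7 tu L, 8 kom H.
Parse right to left (heavy = foot alone; LL = one foot; stranded L unfooted): (ˈglan) (ˈpi:.da) (ˈte.sko) (ˈski.tu) (ˈkom).
Foot heads: 1, 2, 4, 6, 8.
Primary stress on the leftmost head = syllable 1.
Secondary stress on 2, 4, 6, 8: ˈglan.ˌpi:.da.ˌte.sko.ˌski.tu.ˌkom.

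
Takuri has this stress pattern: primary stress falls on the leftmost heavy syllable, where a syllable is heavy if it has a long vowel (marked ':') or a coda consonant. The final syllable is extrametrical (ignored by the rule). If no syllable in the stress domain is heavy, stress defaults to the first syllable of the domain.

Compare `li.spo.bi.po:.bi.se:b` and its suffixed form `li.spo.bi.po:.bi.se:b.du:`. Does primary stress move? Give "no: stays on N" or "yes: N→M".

Base `li.spo.bi.po:.bi.se:b` (6 syllables):
  The final syllable (6, se:b) is extrametrical; the stress domain is syllables 1–5.
  Weights: 1 li L, 2 spo L, 3 bi L, 4 po: H, 5 bi L.
  Heavy syllables in the domain: 4. The leftmost is syllable 4 (po:).
  → primary stress on syllable 4.
Suffixed `li.spo.bi.po:.bi.se:b.du:` (7 syllables):
  The final syllable (7, du:) is extrametrical; the stress domain is syllables 1–6.
  Weights: 1 li L, 2 spo L, 3 bi L, 4 po: H, 5 bi L, 6 se:b H.
  Heavy syllables in the domain: 4, 6. The leftmost is syllable 4 (po:).
  → primary stress on syllable 4.

no: stays on 4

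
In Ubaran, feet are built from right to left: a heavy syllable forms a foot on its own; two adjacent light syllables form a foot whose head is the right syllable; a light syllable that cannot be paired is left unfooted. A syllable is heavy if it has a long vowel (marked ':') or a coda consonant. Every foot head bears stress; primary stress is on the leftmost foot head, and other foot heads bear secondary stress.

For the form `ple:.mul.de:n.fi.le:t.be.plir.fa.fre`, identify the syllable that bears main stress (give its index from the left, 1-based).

1

Weights: 1 ple: H, 2 mul H, 3 de:n H, 4 fi L, 5 le:t H, 6 be L, 7 plir H, 8 fa L, 9 fre L.
Parse right to left (heavy = foot alone; LL = one foot; stranded L unfooted): (ˈple:) (ˈmul) (ˈde:n) fi (ˈle:t) be (ˈplir) (fa.ˈfre).
Foot heads: 1, 2, 3, 5, 7, 9.
Primary stress on the leftmost head = syllable 1.
Primary stress: syllable 1 → ˈple:.mul.de:n.fi.le:t.be.plir.fa.fre.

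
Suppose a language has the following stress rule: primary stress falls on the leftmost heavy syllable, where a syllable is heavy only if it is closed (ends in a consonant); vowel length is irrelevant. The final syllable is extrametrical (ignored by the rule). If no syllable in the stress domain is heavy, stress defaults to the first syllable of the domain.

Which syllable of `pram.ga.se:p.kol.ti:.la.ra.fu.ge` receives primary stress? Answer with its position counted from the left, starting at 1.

1

The final syllable (9, ge) is extrametrical; the stress domain is syllables 1–8.
Weights: 1 pram H, 2 ga L, 3 se:p H, 4 kol H, 5 ti: L, 6 la L, 7 ra L, 8 fu L.
Heavy syllables in the domain: 1, 3, 4. The leftmost is syllable 1 (pram).
Primary stress: syllable 1 → ˈpram.ga.se:p.kol.ti:.la.ra.fu.ge.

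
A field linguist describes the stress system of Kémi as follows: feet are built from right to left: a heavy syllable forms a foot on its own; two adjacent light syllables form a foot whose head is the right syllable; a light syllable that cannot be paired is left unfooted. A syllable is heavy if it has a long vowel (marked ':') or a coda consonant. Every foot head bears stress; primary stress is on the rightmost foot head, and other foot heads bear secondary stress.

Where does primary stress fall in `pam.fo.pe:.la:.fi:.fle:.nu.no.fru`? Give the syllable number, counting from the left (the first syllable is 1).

9

Weights: 1 pam H, 2 fo L, 3 pe: H, 4 la: H, 5 fi: H, 6 fle: H, 7 nu L, 8 no L, 9 fru L.
Parse right to left (heavy = foot alone; LL = one foot; stranded L unfooted): (ˈpam) fo (ˈpe:) (ˈla:) (ˈfi:) (ˈfle:) nu (no.ˈfru).
Foot heads: 1, 3, 4, 5, 6, 9.
Primary stress on the rightmost head = syllable 9.
Primary stress: syllable 9 → pam.fo.pe:.la:.fi:.fle:.nu.no.ˈfru.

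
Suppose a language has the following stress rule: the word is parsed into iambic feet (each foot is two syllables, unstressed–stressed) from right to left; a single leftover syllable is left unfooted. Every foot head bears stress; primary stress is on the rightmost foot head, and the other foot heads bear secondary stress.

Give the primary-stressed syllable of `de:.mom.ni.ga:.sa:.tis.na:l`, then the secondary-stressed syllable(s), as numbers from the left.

primary 7, secondary 3, 5

Parse right to left into iambic (σˈσ) feet: de: (mom.ˈni) (ga:.ˈsa:) (tis.ˈna:l). Syllable 1 is left unfooted.
Foot heads (stressed positions): 3, 5, 7.
End Rule Rightmost: primary stress on the rightmost head = syllable 7.
Secondary stress on 3, 5: de:.mom.ˌni.ga:.ˌsa:.tis.ˈna:l.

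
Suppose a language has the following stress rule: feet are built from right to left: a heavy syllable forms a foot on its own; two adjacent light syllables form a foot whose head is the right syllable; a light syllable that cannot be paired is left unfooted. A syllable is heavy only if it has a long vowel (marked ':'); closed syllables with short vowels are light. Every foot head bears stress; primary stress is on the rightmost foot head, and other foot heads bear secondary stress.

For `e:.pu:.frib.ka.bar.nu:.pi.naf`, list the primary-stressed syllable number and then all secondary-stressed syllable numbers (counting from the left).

primary 8, secondary 1, 2, 5, 6

Weights: 1 e: H, 2 pu: H, 3 frib L, 4 ka L, 5 bar L, 6 nu: H, 7 pi L, 8 naf L.
Parse right to left (heavy = foot alone; LL = one foot; stranded L unfooted): (ˈe:) (ˈpu:) frib (ka.ˈbar) (ˈnu:) (pi.ˈnaf).
Foot heads: 1, 2, 5, 6, 8.
Primary stress on the rightmost head = syllable 8.
Secondary stress on 1, 2, 5, 6: ˌe:.ˌpu:.frib.ka.ˌbar.ˌnu:.pi.ˈnaf.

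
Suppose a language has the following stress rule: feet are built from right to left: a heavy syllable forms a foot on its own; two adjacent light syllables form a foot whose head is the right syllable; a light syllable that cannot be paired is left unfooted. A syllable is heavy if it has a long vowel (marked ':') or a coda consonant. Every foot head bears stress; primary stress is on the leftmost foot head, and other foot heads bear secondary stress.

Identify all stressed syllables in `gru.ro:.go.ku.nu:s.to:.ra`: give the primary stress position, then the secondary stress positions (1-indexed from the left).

primary 2, secondary 4, 5, 6

Weights: 1 gru L, 2 ro: H, 3 go L, 4 ku L, 5 nu:s H, 6 to: H, 7 ra L.
Parse right to left (heavy = foot alone; LL = one foot; stranded L unfooted): gru (ˈro:) (go.ˈku) (ˈnu:s) (ˈto:) ra.
Foot heads: 2, 4, 5, 6.
Primary stress on the leftmost head = syllable 2.
Secondary stress on 4, 5, 6: gru.ˈro:.go.ˌku.ˌnu:s.ˌto:.ra.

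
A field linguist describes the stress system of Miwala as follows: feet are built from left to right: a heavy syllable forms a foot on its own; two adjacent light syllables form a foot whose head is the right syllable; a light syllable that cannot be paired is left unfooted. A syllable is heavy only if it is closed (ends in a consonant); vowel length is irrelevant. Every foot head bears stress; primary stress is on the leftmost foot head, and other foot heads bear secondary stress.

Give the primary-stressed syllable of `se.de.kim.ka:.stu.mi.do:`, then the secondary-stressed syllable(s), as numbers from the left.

primary 2, secondary 3, 5, 7

Weights: 1 se L, 2 de L, 3 kim H, 4 ka: L, 5 stu L, 6 mi L, 7 do: L.
Parse left to right (heavy = foot alone; LL = one foot; stranded L unfooted): (se.ˈde) (ˈkim) (ka:.ˈstu) (mi.ˈdo:).
Foot heads: 2, 3, 5, 7.
Primary stress on the leftmost head = syllable 2.
Secondary stress on 3, 5, 7: se.ˈde.ˌkim.ka:.ˌstu.mi.ˌdo:.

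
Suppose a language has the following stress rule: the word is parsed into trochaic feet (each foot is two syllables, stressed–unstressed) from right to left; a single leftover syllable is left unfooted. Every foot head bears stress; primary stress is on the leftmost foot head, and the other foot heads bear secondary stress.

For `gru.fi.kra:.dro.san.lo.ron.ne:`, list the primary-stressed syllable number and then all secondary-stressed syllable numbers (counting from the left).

Parse right to left into trochaic (ˈσσ) feet: (ˈgru.fi) (ˈkra:.dro) (ˈsan.lo) (ˈron.ne:).
Foot heads (stressed positions): 1, 3, 5, 7.
End Rule Leftmost: primary stress on the leftmost head = syllable 1.
Secondary stress on 3, 5, 7: ˈgru.fi.ˌkra:.dro.ˌsan.lo.ˌron.ne:.

primary 1, secondary 3, 5, 7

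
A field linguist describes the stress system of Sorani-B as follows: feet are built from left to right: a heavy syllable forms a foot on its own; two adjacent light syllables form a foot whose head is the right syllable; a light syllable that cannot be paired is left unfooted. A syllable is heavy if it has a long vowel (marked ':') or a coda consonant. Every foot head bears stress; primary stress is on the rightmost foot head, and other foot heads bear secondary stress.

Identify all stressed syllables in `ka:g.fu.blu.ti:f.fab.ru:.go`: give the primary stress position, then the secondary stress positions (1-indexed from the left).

Weights: 1 ka:g H, 2 fu L, 3 blu L, 4 ti:f H, 5 fab H, 6 ru: H, 7 go L.
Parse left to right (heavy = foot alone; LL = one foot; stranded L unfooted): (ˈka:g) (fu.ˈblu) (ˈti:f) (ˈfab) (ˈru:) go.
Foot heads: 1, 3, 4, 5, 6.
Primary stress on the rightmost head = syllable 6.
Secondary stress on 1, 3, 4, 5: ˌka:g.fu.ˌblu.ˌti:f.ˌfab.ˈru:.go.

primary 6, secondary 1, 3, 4, 5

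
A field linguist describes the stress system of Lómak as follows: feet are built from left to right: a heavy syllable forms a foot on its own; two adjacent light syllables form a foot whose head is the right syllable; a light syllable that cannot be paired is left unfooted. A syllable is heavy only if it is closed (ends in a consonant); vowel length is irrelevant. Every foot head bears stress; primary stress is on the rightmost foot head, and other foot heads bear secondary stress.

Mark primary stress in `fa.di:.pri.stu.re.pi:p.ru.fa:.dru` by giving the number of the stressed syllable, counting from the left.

8

Weights: 1 fa L, 2 di: L, 3 pri L, 4 stu L, 5 re L, 6 pi:p H, 7 ru L, 8 fa: L, 9 dru L.
Parse left to right (heavy = foot alone; LL = one foot; stranded L unfooted): (fa.ˈdi:) (pri.ˈstu) re (ˈpi:p) (ru.ˈfa:) dru.
Foot heads: 2, 4, 6, 8.
Primary stress on the rightmost head = syllable 8.
Primary stress: syllable 8 → fa.di:.pri.stu.re.pi:p.ru.ˈfa:.dru.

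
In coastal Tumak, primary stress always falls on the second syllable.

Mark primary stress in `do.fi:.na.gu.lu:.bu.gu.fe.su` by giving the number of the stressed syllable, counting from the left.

2

The word has 9 syllables; the second syllable is syllable 2 (fi:).
Primary stress: syllable 2 → do.ˈfi:.na.gu.lu:.bu.gu.fe.su.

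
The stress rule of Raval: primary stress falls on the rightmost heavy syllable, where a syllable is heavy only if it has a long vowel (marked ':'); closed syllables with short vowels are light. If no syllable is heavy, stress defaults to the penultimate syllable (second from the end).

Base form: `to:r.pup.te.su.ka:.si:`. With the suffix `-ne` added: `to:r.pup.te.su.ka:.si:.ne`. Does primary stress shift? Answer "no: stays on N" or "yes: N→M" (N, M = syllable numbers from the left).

no: stays on 6

Base `to:r.pup.te.su.ka:.si:` (6 syllables):
  Weights: 1 to:r H, 2 pup L, 3 te L, 4 su L, 5 ka: H, 6 si: H.
  Heavy syllables in the domain: 1, 5, 6. The rightmost is syllable 6 (si:).
  → primary stress on syllable 6.
Suffixed `to:r.pup.te.su.ka:.si:.ne` (7 syllables):
  Weights: 1 to:r H, 2 pup L, 3 te L, 4 su L, 5 ka: H, 6 si: H, 7 ne L.
  Heavy syllables in the domain: 1, 5, 6. The rightmost is syllable 6 (si:).
  → primary stress on syllable 6.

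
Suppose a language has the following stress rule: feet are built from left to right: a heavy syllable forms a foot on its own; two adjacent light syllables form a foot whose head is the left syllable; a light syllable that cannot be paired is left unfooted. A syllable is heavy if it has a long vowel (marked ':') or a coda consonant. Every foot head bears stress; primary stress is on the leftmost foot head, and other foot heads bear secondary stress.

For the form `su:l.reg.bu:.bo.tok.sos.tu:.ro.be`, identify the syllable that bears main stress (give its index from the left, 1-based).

Weights: 1 su:l H, 2 reg H, 3 bu: H, 4 bo L, 5 tok H, 6 sos H, 7 tu: H, 8 ro L, 9 be L.
Parse left to right (heavy = foot alone; LL = one foot; stranded L unfooted): (ˈsu:l) (ˈreg) (ˈbu:) bo (ˈtok) (ˈsos) (ˈtu:) (ˈro.be).
Foot heads: 1, 2, 3, 5, 6, 7, 8.
Primary stress on the leftmost head = syllable 1.
Primary stress: syllable 1 → ˈsu:l.reg.bu:.bo.tok.sos.tu:.ro.be.

1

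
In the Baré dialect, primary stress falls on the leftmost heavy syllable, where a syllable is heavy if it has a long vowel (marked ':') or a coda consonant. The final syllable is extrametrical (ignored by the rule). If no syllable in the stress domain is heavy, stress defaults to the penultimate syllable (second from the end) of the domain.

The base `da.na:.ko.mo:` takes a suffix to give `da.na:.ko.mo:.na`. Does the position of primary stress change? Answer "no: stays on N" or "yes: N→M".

no: stays on 2

Base `da.na:.ko.mo:` (4 syllables):
  The final syllable (4, mo:) is extrametrical; the stress domain is syllables 1–3.
  Weights: 1 da L, 2 na: H, 3 ko L.
  Heavy syllables in the domain: 2. The leftmost is syllable 2 (na:).
  → primary stress on syllable 2.
Suffixed `da.na:.ko.mo:.na` (5 syllables):
  The final syllable (5, na) is extrametrical; the stress domain is syllables 1–4.
  Weights: 1 da L, 2 na: H, 3 ko L, 4 mo: H.
  Heavy syllables in the domain: 2, 4. The leftmost is syllable 2 (na:).
  → primary stress on syllable 2.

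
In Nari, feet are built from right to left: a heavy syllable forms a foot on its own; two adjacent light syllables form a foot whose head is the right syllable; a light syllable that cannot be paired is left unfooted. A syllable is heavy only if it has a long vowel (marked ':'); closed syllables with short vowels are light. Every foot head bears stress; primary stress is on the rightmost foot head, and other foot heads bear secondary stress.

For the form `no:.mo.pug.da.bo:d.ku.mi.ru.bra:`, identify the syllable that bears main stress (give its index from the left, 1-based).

Weights: 1 no: H, 2 mo L, 3 pug L, 4 da L, 5 bo:d H, 6 ku L, 7 mi L, 8 ru L, 9 bra: H.
Parse right to left (heavy = foot alone; LL = one foot; stranded L unfooted): (ˈno:) mo (pug.ˈda) (ˈbo:d) ku (mi.ˈru) (ˈbra:).
Foot heads: 1, 4, 5, 8, 9.
Primary stress on the rightmost head = syllable 9.
Primary stress: syllable 9 → no:.mo.pug.da.bo:d.ku.mi.ru.ˈbra:.

9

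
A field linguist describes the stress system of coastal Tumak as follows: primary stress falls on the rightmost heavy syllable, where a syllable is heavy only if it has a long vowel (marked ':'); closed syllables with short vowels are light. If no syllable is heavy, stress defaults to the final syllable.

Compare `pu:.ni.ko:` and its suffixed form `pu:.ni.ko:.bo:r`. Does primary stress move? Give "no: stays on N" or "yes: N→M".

Base `pu:.ni.ko:` (3 syllables):
  Weights: 1 pu: H, 2 ni L, 3 ko: H.
  Heavy syllables in the domain: 1, 3. The rightmost is syllable 3 (ko:).
  → primary stress on syllable 3.
Suffixed `pu:.ni.ko:.bo:r` (4 syllables):
  Weights: 1 pu: H, 2 ni L, 3 ko: H, 4 bo:r H.
  Heavy syllables in the domain: 1, 3, 4. The rightmost is syllable 4 (bo:r).
  → primary stress on syllable 4.

yes: 3→4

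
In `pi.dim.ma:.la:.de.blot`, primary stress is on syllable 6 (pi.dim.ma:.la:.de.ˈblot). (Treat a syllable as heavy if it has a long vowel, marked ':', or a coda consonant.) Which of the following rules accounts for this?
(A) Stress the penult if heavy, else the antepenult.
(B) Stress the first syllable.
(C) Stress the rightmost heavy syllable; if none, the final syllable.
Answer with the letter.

Rule A → syllable 4 (observed: 6).
Rule B → syllable 1 (observed: 6).
Rule C → syllable 6 ✓.

C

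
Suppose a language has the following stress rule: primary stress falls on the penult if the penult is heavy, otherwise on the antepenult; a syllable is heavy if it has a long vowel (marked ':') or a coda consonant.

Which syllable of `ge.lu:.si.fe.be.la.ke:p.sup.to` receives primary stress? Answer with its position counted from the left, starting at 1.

Weights: 7 ke:p H, 8 sup H, 9 to L.
The penult (syllable 8, sup) is heavy, so it takes stress.
Primary stress: syllable 8 → ge.lu:.si.fe.be.la.ke:p.ˈsup.to.

8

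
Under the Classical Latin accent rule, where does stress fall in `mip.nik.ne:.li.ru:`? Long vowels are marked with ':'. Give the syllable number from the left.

3

Classical Latin: stress the penult if heavy (long vowel or closed), else the antepenult.
Weights: 3 ne: H, 4 li L, 5 ru: H.
The penult (syllable 4, li) is light, so stress falls on the antepenult (syllable 3, ne:).
Stress on syllable 3: mip.nik.ˈne:.li.ru:.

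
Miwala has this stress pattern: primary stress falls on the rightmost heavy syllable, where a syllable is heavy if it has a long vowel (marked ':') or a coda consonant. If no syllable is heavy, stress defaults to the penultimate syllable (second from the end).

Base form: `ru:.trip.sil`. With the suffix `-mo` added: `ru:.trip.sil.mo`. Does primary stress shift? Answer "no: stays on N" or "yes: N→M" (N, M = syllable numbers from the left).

no: stays on 3

Base `ru:.trip.sil` (3 syllables):
  Weights: 1 ru: H, 2 trip H, 3 sil H.
  Heavy syllables in the domain: 1, 2, 3. The rightmost is syllable 3 (sil).
  → primary stress on syllable 3.
Suffixed `ru:.trip.sil.mo` (4 syllables):
  Weights: 1 ru: H, 2 trip H, 3 sil H, 4 mo L.
  Heavy syllables in the domain: 1, 2, 3. The rightmost is syllable 3 (sil).
  → primary stress on syllable 3.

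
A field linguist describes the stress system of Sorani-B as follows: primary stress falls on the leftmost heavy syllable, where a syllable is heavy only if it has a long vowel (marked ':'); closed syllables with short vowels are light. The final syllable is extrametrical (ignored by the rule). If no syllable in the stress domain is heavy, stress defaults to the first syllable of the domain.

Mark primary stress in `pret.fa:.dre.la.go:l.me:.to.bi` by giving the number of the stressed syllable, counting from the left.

2

The final syllable (8, bi) is extrametrical; the stress domain is syllables 1–7.
Weights: 1 pret L, 2 fa: H, 3 dre L, 4 la L, 5 go:l H, 6 me: H, 7 to L.
Heavy syllables in the domain: 2, 5, 6. The leftmost is syllable 2 (fa:).
Primary stress: syllable 2 → pret.ˈfa:.dre.la.go:l.me:.to.bi.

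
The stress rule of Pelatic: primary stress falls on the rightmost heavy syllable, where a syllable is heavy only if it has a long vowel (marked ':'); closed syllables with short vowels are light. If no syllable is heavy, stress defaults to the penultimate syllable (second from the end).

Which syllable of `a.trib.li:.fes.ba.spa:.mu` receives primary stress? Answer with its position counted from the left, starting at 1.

6

Weights: 1 a L, 2 trib L, 3 li: H, 4 fes L, 5 ba L, 6 spa: H, 7 mu L.
Heavy syllables in the domain: 3, 6. The rightmost is syllable 6 (spa:).
Primary stress: syllable 6 → a.trib.li:.fes.ba.ˈspa:.mu.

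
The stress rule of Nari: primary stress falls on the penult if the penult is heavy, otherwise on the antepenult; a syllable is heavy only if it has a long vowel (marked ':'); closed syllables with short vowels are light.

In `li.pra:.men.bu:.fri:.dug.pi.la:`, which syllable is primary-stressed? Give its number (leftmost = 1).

Weights: 6 dug L, 7 pi L, 8 la: H.
The penult (syllable 7, pi) is light, so stress falls on the antepenult (syllable 6, dug).
Primary stress: syllable 6 → li.pra:.men.bu:.fri:.ˈdug.pi.la:.

6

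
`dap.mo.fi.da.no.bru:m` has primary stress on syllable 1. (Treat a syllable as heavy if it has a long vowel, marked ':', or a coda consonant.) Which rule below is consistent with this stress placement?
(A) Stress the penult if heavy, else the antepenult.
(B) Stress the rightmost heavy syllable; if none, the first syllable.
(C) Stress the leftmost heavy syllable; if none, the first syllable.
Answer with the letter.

C

Rule A → syllable 4 (observed: 1).
Rule B → syllable 6 (observed: 1).
Rule C → syllable 1 ✓.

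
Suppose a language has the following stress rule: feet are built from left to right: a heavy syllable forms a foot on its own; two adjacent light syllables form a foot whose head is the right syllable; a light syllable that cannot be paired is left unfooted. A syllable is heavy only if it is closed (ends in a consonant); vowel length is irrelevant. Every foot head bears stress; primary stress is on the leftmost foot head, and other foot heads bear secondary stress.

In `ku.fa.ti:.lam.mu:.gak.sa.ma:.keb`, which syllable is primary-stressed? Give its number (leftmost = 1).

2

Weights: 1 ku L, 2 fa L, 3 ti: L, 4 lam H, 5 mu: L, 6 gak H, 7 sa L, 8 ma: L, 9 keb H.
Parse left to right (heavy = foot alone; LL = one foot; stranded L unfooted): (ku.ˈfa) ti: (ˈlam) mu: (ˈgak) (sa.ˈma:) (ˈkeb).
Foot heads: 2, 4, 6, 8, 9.
Primary stress on the leftmost head = syllable 2.
Primary stress: syllable 2 → ku.ˈfa.ti:.lam.mu:.gak.sa.ma:.keb.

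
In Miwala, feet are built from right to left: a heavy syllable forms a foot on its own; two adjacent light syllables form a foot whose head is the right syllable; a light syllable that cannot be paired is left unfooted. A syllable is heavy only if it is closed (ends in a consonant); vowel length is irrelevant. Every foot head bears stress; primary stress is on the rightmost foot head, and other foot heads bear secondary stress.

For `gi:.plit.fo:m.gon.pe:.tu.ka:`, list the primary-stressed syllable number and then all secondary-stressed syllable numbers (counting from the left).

primary 7, secondary 2, 3, 4

Weights: 1 gi: L, 2 plit H, 3 fo:m H, 4 gon H, 5 pe: L, 6 tu L, 7 ka: L.
Parse right to left (heavy = foot alone; LL = one foot; stranded L unfooted): gi: (ˈplit) (ˈfo:m) (ˈgon) pe: (tu.ˈka:).
Foot heads: 2, 3, 4, 7.
Primary stress on the rightmost head = syllable 7.
Secondary stress on 2, 3, 4: gi:.ˌplit.ˌfo:m.ˌgon.pe:.tu.ˈka:.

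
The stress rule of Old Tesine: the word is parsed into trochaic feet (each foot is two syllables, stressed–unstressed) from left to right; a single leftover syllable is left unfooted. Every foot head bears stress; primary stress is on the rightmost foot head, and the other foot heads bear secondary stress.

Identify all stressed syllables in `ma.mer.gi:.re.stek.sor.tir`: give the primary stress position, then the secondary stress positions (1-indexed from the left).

Parse left to right into trochaic (ˈσσ) feet: (ˈma.mer) (ˈgi:.re) (ˈstek.sor) tir. Syllable 7 is left unfooted.
Foot heads (stressed positions): 1, 3, 5.
End Rule Rightmost: primary stress on the rightmost head = syllable 5.
Secondary stress on 1, 3: ˌma.mer.ˌgi:.re.ˈstek.sor.tir.

primary 5, secondary 1, 3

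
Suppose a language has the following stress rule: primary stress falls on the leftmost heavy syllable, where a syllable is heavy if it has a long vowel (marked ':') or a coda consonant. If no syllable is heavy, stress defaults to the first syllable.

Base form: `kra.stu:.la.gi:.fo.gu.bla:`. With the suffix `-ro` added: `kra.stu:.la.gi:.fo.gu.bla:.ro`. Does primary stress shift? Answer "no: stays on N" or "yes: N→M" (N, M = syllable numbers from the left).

no: stays on 2

Base `kra.stu:.la.gi:.fo.gu.bla:` (7 syllables):
  Weights: 1 kra L, 2 stu: H, 3 la L, 4 gi: H, 5 fo L, 6 gu L, 7 bla: H.
  Heavy syllables in the domain: 2, 4, 7. The leftmost is syllable 2 (stu:).
  → primary stress on syllable 2.
Suffixed `kra.stu:.la.gi:.fo.gu.bla:.ro` (8 syllables):
  Weights: 1 kra L, 2 stu: H, 3 la L, 4 gi: H, 5 fo L, 6 gu L, 7 bla: H, 8 ro L.
  Heavy syllables in the domain: 2, 4, 7. The leftmost is syllable 2 (stu:).
  → primary stress on syllable 2.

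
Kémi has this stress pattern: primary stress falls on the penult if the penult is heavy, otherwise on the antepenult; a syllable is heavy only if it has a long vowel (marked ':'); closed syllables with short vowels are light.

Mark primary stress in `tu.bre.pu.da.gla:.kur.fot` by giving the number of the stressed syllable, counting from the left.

5

Weights: 5 gla: H, 6 kur L, 7 fot L.
The penult (syllable 6, kur) is light, so stress falls on the antepenult (syllable 5, gla:).
Primary stress: syllable 5 → tu.bre.pu.da.ˈgla:.kur.fot.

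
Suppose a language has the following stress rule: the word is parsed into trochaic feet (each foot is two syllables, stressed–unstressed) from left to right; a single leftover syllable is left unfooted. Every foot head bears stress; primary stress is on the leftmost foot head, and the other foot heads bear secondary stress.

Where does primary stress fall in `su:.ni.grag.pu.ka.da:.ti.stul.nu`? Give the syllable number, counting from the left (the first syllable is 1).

Parse left to right into trochaic (ˈσσ) feet: (ˈsu:.ni) (ˈgrag.pu) (ˈka.da:) (ˈti.stul) nu. Syllable 9 is left unfooted.
Foot heads (stressed positions): 1, 3, 5, 7.
End Rule Leftmost: primary stress on the leftmost head = syllable 1.
Primary stress: syllable 1 → ˈsu:.ni.grag.pu.ka.da:.ti.stul.nu.

1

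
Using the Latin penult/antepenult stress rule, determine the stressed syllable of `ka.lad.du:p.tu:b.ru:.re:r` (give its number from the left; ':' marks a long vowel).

5

Classical Latin: stress the penult if heavy (long vowel or closed), else the antepenult.
Weights: 4 tu:b H, 5 ru: H, 6 re:r H.
The penult (syllable 5, ru:) is heavy, so it takes stress.
Stress on syllable 5: ka.lad.du:p.tu:b.ˈru:.re:r.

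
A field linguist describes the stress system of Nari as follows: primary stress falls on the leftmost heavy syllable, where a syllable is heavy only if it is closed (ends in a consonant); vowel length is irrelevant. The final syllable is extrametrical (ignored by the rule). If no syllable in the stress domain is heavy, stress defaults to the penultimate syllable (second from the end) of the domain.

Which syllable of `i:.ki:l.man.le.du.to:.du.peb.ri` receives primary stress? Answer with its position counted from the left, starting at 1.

2

The final syllable (9, ri) is extrametrical; the stress domain is syllables 1–8.
Weights: 1 i: L, 2 ki:l H, 3 man H, 4 le L, 5 du L, 6 to: L, 7 du L, 8 peb H.
Heavy syllables in the domain: 2, 3, 8. The leftmost is syllable 2 (ki:l).
Primary stress: syllable 2 → i:.ˈki:l.man.le.du.to:.du.peb.ri.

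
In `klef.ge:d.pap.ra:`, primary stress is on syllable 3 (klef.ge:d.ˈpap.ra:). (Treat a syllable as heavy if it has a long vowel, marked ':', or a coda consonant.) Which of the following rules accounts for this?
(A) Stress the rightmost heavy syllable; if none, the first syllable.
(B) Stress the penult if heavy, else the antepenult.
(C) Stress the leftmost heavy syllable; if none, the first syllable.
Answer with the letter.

Rule A → syllable 4 (observed: 3).
Rule B → syllable 3 ✓.
Rule C → syllable 1 (observed: 3).

B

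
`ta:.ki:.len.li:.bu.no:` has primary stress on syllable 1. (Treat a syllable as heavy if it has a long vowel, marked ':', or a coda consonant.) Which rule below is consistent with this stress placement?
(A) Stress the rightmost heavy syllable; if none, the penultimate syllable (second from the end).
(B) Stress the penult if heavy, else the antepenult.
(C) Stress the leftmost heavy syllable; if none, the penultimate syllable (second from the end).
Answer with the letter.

Rule A → syllable 6 (observed: 1).
Rule B → syllable 4 (observed: 1).
Rule C → syllable 1 ✓.

C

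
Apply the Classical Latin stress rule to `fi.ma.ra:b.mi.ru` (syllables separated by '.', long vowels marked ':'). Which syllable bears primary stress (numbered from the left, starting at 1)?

Classical Latin: stress the penult if heavy (long vowel or closed), else the antepenult.
Weights: 3 ra:b H, 4 mi L, 5 ru L.
The penult (syllable 4, mi) is light, so stress falls on the antepenult (syllable 3, ra:b).
Stress on syllable 3: fi.ma.ˈra:b.mi.ru.

3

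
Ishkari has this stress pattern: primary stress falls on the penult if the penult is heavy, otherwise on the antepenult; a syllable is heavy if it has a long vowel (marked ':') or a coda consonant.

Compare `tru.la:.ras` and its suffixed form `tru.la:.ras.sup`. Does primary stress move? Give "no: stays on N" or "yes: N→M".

yes: 2→3

Base `tru.la:.ras` (3 syllables):
  Weights: 1 tru L, 2 la: H, 3 ras H.
  The penult (syllable 2, la:) is heavy, so it takes stress.
  → primary stress on syllable 2.
Suffixed `tru.la:.ras.sup` (4 syllables):
  Weights: 2 la: H, 3 ras H, 4 sup H.
  The penult (syllable 3, ras) is heavy, so it takes stress.
  → primary stress on syllable 3.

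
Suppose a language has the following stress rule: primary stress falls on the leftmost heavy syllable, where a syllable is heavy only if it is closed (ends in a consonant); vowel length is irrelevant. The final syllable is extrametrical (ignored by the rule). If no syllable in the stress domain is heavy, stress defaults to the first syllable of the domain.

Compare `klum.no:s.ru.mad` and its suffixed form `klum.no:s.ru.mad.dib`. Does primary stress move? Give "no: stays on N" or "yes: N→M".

Base `klum.no:s.ru.mad` (4 syllables):
  The final syllable (4, mad) is extrametrical; the stress domain is syllables 1–3.
  Weights: 1 klum H, 2 no:s H, 3 ru L.
  Heavy syllables in the domain: 1, 2. The leftmost is syllable 1 (klum).
  → primary stress on syllable 1.
Suffixed `klum.no:s.ru.mad.dib` (5 syllables):
  The final syllable (5, dib) is extrametrical; the stress domain is syllables 1–4.
  Weights: 1 klum H, 2 no:s H, 3 ru L, 4 mad H.
  Heavy syllables in the domain: 1, 2, 4. The leftmost is syllable 1 (klum).
  → primary stress on syllable 1.

no: stays on 1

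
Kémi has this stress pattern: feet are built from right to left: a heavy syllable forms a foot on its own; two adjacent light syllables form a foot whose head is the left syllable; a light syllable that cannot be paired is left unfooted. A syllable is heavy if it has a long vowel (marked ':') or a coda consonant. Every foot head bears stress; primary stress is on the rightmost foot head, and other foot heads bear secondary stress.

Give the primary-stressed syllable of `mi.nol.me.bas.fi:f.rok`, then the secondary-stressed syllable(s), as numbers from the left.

Weights: 1 mi L, 2 nol H, 3 me L, 4 bas H, 5 fi:f H, 6 rok H.
Parse right to left (heavy = foot alone; LL = one foot; stranded L unfooted): mi (ˈnol) me (ˈbas) (ˈfi:f) (ˈrok).
Foot heads: 2, 4, 5, 6.
Primary stress on the rightmost head = syllable 6.
Secondary stress on 2, 4, 5: mi.ˌnol.me.ˌbas.ˌfi:f.ˈrok.

primary 6, secondary 2, 4, 5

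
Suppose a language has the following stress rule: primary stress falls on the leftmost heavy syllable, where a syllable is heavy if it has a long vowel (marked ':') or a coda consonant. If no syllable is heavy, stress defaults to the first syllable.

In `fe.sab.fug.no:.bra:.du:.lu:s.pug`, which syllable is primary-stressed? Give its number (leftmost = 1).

2

Weights: 1 fe L, 2 sab H, 3 fug H, 4 no: H, 5 bra: H, 6 du: H, 7 lu:s H, 8 pug H.
Heavy syllables in the domain: 2, 3, 4, 5, 6, 7, 8. The leftmost is syllable 2 (sab).
Primary stress: syllable 2 → fe.ˈsab.fug.no:.bra:.du:.lu:s.pug.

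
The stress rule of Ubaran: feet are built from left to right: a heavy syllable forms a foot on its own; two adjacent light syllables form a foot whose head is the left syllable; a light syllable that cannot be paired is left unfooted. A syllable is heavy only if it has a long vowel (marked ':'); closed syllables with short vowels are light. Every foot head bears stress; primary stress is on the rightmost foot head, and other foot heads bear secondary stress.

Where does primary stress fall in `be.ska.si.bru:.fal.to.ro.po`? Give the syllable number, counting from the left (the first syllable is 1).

7

Weights: 1 be L, 2 ska L, 3 si L, 4 bru: H, 5 fal L, 6 to L, 7 ro L, 8 po L.
Parse left to right (heavy = foot alone; LL = one foot; stranded L unfooted): (ˈbe.ska) si (ˈbru:) (ˈfal.to) (ˈro.po).
Foot heads: 1, 4, 5, 7.
Primary stress on the rightmost head = syllable 7.
Primary stress: syllable 7 → be.ska.si.bru:.fal.to.ˈro.po.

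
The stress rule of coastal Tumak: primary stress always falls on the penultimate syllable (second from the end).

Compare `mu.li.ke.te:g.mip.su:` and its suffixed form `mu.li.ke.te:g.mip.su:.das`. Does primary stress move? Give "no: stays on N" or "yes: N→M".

Base `mu.li.ke.te:g.mip.su:` (6 syllables):
  The word has 6 syllables; the penultimate syllable (second from the end) is syllable 5 (mip).
  → primary stress on syllable 5.
Suffixed `mu.li.ke.te:g.mip.su:.das` (7 syllables):
  The word has 7 syllables; the penultimate syllable (second from the end) is syllable 6 (su:).
  → primary stress on syllable 6.

yes: 5→6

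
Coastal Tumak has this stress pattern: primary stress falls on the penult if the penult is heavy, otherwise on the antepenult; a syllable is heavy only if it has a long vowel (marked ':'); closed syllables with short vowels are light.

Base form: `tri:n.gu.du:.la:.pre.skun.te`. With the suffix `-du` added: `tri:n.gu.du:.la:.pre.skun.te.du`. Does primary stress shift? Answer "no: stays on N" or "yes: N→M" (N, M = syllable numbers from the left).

Base `tri:n.gu.du:.la:.pre.skun.te` (7 syllables):
  Weights: 5 pre L, 6 skun L, 7 te L.
  The penult (syllable 6, skun) is light, so stress falls on the antepenult (syllable 5, pre).
  → primary stress on syllable 5.
Suffixed `tri:n.gu.du:.la:.pre.skun.te.du` (8 syllables):
  Weights: 6 skun L, 7 te L, 8 du L.
  The penult (syllable 7, te) is light, so stress falls on the antepenult (syllable 6, skun).
  → primary stress on syllable 6.

yes: 5→6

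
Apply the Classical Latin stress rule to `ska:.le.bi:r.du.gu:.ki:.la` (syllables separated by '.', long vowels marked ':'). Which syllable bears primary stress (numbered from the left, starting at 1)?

Classical Latin: stress the penult if heavy (long vowel or closed), else the antepenult.
Weights: 5 gu: H, 6 ki: H, 7 la L.
The penult (syllable 6, ki:) is heavy, so it takes stress.
Stress on syllable 6: ska:.le.bi:r.du.gu:.ˈki:.la.

6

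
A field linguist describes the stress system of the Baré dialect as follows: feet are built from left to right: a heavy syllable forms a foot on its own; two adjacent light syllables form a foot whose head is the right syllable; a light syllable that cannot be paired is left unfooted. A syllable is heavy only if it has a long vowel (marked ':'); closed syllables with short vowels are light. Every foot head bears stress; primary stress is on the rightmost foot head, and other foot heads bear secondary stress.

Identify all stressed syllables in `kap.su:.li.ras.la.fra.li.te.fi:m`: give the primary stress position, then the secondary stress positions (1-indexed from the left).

Weights: 1 kap L, 2 su: H, 3 li L, 4 ras L, 5 la L, 6 fra L, 7 li L, 8 te L, 9 fi:m H.
Parse left to right (heavy = foot alone; LL = one foot; stranded L unfooted): kap (ˈsu:) (li.ˈras) (la.ˈfra) (li.ˈte) (ˈfi:m).
Foot heads: 2, 4, 6, 8, 9.
Primary stress on the rightmost head = syllable 9.
Secondary stress on 2, 4, 6, 8: kap.ˌsu:.li.ˌras.la.ˌfra.li.ˌte.ˈfi:m.

primary 9, secondary 2, 4, 6, 8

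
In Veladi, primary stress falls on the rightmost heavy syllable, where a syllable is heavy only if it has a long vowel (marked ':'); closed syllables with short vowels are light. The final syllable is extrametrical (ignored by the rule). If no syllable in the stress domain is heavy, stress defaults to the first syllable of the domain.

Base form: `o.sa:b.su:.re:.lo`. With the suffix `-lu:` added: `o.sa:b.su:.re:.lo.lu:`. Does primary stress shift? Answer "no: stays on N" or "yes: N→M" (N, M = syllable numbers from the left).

Base `o.sa:b.su:.re:.lo` (5 syllables):
  The final syllable (5, lo) is extrametrical; the stress domain is syllables 1–4.
  Weights: 1 o L, 2 sa:b H, 3 su: H, 4 re: H.
  Heavy syllables in the domain: 2, 3, 4. The rightmost is syllable 4 (re:).
  → primary stress on syllable 4.
Suffixed `o.sa:b.su:.re:.lo.lu:` (6 syllables):
  The final syllable (6, lu:) is extrametrical; the stress domain is syllables 1–5.
  Weights: 1 o L, 2 sa:b H, 3 su: H, 4 re: H, 5 lo L.
  Heavy syllables in the domain: 2, 3, 4. The rightmost is syllable 4 (re:).
  → primary stress on syllable 4.

no: stays on 4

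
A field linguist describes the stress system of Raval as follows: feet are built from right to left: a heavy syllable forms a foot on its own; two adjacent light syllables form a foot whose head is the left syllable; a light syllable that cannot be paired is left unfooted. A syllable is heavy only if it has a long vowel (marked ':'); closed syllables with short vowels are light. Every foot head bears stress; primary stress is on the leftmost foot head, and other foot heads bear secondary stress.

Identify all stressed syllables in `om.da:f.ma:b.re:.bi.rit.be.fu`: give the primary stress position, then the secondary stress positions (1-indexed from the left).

Weights: 1 om L, 2 da:f H, 3 ma:b H, 4 re: H, 5 bi L, 6 rit L, 7 be L, 8 fu L.
Parse right to left (heavy = foot alone; LL = one foot; stranded L unfooted): om (ˈda:f) (ˈma:b) (ˈre:) (ˈbi.rit) (ˈbe.fu).
Foot heads: 2, 3, 4, 5, 7.
Primary stress on the leftmost head = syllable 2.
Secondary stress on 3, 4, 5, 7: om.ˈda:f.ˌma:b.ˌre:.ˌbi.rit.ˌbe.fu.

primary 2, secondary 3, 4, 5, 7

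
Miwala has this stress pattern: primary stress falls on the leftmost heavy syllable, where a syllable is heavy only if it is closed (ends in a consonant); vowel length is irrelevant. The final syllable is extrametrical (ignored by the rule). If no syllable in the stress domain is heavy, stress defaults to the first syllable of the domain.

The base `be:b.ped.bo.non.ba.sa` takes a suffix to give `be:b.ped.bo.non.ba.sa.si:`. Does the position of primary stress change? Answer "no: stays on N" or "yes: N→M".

no: stays on 1

Base `be:b.ped.bo.non.ba.sa` (6 syllables):
  The final syllable (6, sa) is extrametrical; the stress domain is syllables 1–5.
  Weights: 1 be:b H, 2 ped H, 3 bo L, 4 non H, 5 ba L.
  Heavy syllables in the domain: 1, 2, 4. The leftmost is syllable 1 (be:b).
  → primary stress on syllable 1.
Suffixed `be:b.ped.bo.non.ba.sa.si:` (7 syllables):
  The final syllable (7, si:) is extrametrical; the stress domain is syllables 1–6.
  Weights: 1 be:b H, 2 ped H, 3 bo L, 4 non H, 5 ba L, 6 sa L.
  Heavy syllables in the domain: 1, 2, 4. The leftmost is syllable 1 (be:b).
  → primary stress on syllable 1.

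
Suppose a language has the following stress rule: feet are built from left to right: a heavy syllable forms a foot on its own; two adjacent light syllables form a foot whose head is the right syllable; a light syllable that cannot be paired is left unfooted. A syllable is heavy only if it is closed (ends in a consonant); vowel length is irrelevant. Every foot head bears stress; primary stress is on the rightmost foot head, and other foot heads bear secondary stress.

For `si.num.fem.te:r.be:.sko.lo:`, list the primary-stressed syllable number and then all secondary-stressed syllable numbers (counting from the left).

primary 6, secondary 2, 3, 4

Weights: 1 si L, 2 num H, 3 fem H, 4 te:r H, 5 be: L, 6 sko L, 7 lo: L.
Parse left to right (heavy = foot alone; LL = one foot; stranded L unfooted): si (ˈnum) (ˈfem) (ˈte:r) (be:.ˈsko) lo:.
Foot heads: 2, 3, 4, 6.
Primary stress on the rightmost head = syllable 6.
Secondary stress on 2, 3, 4: si.ˌnum.ˌfem.ˌte:r.be:.ˈsko.lo:.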